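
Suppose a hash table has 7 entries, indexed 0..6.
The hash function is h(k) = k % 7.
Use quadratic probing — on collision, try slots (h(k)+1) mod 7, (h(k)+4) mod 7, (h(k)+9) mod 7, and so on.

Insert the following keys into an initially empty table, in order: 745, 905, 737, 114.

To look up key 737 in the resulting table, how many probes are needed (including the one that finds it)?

745 hashes to 3; slot 3 is free => place at 3.
905 hashes to 2; slot 2 is free => place at 2.
737 hashes to 2; 2,3 taken => place at 6.
114 hashes to 2; 2,3,6 taken => place at 4.
Table: [_, _, 905, 745, 114, _, 737]
Lookup 737: h=2, probe 2,3,6 → found at 6.

3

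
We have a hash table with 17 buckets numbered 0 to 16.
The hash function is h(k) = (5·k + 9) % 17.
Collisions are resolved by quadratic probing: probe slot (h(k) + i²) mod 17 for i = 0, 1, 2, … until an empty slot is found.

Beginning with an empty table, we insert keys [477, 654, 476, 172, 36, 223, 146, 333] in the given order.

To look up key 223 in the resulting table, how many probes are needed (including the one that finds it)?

477: h=14 => slot 14
654: h=15 => slot 15
476: h=9 => slot 9
172: h=2 => slot 2
36: h=2, probe 2,3 => slot 3
223: h=2, probe 2,3,6 => slot 6
146: h=8 => slot 8
333: h=8, probe 8,9,12 => slot 12
Table: [-, -, 172, 36, -, -, 223, -, 146, 476, -, -, 333, -, 477, 654, -]
Lookup 223: h=2, probe 2,3,6 → found at 6.

3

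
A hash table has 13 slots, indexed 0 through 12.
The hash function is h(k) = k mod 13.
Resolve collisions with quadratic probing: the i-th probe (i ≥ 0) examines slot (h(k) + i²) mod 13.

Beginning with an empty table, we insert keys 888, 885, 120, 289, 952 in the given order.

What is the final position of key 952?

12

Insert 888: h=4, slot 4 empty -> index 4.
Insert 885: h=1, slot 1 empty -> index 1.
Insert 120: h=3, slot 3 empty -> index 3.
Insert 289: h=3, slots 3,4 occupied -> index 7.
Insert 952: h=3, slots 3,4,7 occupied -> index 12.
Table: [_, 885, _, 120, 888, _, _, 289, _, _, _, _, 952]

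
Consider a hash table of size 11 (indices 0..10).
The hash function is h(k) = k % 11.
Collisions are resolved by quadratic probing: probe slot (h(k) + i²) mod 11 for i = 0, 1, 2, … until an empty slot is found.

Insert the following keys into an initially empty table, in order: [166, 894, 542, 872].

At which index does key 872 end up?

7

166: h=1 => slot 1
894: h=3 => slot 3
542: h=3, probe 3,4 => slot 4
872: h=3, probe 3,4,7 => slot 7
Table: [., 166, ., 894, 542, ., ., 872, ., ., .]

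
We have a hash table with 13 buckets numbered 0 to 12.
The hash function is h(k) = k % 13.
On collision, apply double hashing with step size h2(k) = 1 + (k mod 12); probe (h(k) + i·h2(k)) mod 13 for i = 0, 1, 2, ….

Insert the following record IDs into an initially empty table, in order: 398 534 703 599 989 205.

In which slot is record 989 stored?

7

398: h=8 → slot 8
534: h=1 → slot 1
703: h=1, h2=8, probe 1,9 → slot 9
599: h=1, h2=12, probe 1,0 → slot 0
989: h=1, h2=6, probe 1,7 → slot 7
205: h=10 → slot 10
Table: [599, 534, _, _, _, _, _, 989, 398, 703, 205, _, _]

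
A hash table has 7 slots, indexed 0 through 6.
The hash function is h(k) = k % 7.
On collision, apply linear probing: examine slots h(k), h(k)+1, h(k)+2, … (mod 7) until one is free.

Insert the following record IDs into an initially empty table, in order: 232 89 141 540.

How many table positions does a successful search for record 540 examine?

232 hashes to 1; slot 1 is free -> place at 1.
89 hashes to 5; slot 5 is free -> place at 5.
141 hashes to 1; 1 taken -> place at 2.
540 hashes to 1; 1,2 taken -> place at 3.
Table: [., 232, 141, 540, ., 89, .]
Lookup 540: h=1, probe 1,2,3 → found at 3.

3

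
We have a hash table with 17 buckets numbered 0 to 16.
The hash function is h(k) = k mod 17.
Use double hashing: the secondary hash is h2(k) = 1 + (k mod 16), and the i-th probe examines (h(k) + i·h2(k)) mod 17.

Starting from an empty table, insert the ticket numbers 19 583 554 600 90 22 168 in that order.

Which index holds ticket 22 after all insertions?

19: h=2 → slot 2
583: h=5 → slot 5
554: h=10 → slot 10
600: h=5, h2=9, probe 5,14 → slot 14
90: h=5, h2=11, probe 5,16 → slot 16
22: h=5, h2=7, probe 5,12 → slot 12
168: h=15 → slot 15
Table: [—, —, 19, —, —, 583, —, —, —, —, 554, —, 22, —, 600, 168, 90]

12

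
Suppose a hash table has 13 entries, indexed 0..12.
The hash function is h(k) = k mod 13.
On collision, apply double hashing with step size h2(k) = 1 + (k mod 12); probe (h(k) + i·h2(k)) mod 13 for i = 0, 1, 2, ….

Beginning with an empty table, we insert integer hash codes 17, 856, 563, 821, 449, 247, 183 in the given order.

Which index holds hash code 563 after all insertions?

3

17: h=4 => slot 4
856: h=11 => slot 11
563: h=4, h2=12, probe 4,3 => slot 3
821: h=2 => slot 2
449: h=7 => slot 7
247: h=0 => slot 0
183: h=1 => slot 1
Table: [247, 183, 821, 563, 17, ., ., 449, ., ., ., 856, .]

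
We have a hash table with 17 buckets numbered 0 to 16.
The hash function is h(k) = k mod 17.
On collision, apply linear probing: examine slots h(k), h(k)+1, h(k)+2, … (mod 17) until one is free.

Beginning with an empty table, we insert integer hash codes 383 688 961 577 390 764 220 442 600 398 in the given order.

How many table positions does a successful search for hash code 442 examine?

4

383: h=9 => slot 9
688: h=8 => slot 8
961: h=9, probe 9,10 => slot 10
577: h=16 => slot 16
390: h=16, probe 16,0 => slot 0
764: h=16, probe 16,0,1 => slot 1
220: h=16, probe 16,0,1,2 => slot 2
442: h=0, probe 0,1,2,3 => slot 3
600: h=5 => slot 5
398: h=7 => slot 7
Table: [390, 764, 220, 442, -, 600, -, 398, 688, 383, 961, -, -, -, -, -, 577]
Lookup 442: h=0, probe 0,1,2,3 → found at 3.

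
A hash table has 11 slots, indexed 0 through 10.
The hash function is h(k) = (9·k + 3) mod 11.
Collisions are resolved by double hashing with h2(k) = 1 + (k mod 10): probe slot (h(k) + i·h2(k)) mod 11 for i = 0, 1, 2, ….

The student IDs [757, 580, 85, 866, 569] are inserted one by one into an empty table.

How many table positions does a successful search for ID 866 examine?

2

Insert 757: h=7, slot 7 empty → index 7.
Insert 580: h=9, slot 9 empty → index 9.
Insert 85: h=9, h2=6, slot 9 occupied → index 4.
Insert 866: h=9, h2=7, slot 9 occupied → index 5.
Insert 569: h=9, h2=10, slot 9 occupied → index 8.
Table: [-, -, -, -, 85, 866, -, 757, 569, 580, -]
Lookup 866: h=9, h2=7, probe 9,5 → found at 5.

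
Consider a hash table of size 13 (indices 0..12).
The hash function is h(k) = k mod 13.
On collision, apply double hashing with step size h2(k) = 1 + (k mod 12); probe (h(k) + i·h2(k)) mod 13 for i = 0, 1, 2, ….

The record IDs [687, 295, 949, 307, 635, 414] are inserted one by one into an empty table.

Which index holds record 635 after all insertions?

10

Insert 687: h=11, slot 11 empty -> index 11.
Insert 295: h=9, slot 9 empty -> index 9.
Insert 949: h=0, slot 0 empty -> index 0.
Insert 307: h=8, slot 8 empty -> index 8.
Insert 635: h=11, h2=12, slot 11 occupied -> index 10.
Insert 414: h=11, h2=7, slot 11 occupied -> index 5.
Table: [949, -, -, -, -, 414, -, -, 307, 295, 635, 687, -]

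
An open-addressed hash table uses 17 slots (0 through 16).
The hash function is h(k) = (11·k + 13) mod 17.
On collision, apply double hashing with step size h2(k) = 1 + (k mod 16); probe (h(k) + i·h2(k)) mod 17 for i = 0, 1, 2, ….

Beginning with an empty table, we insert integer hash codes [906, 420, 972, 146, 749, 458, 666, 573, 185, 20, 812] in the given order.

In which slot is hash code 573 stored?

906 hashes to 0; slot 0 is free -> place at 0.
420 hashes to 9; slot 9 is free -> place at 9.
972 hashes to 12; slot 12 is free -> place at 12.
146 hashes to 4; slot 4 is free -> place at 4.
749 hashes to 7; slot 7 is free -> place at 7.
458 hashes to 2; slot 2 is free -> place at 2.
666 hashes to 12, h2=11; 12 taken -> place at 6.
573 hashes to 9, h2=14; 9,6 taken -> place at 3.
185 hashes to 8; slot 8 is free -> place at 8.
20 hashes to 12, h2=5; 12,0 taken -> place at 5.
812 hashes to 3, h2=13; 3 taken -> place at 16.
Table: [906, ∅, 458, 573, 146, 20, 666, 749, 185, 420, ∅, ∅, 972, ∅, ∅, ∅, 812]

3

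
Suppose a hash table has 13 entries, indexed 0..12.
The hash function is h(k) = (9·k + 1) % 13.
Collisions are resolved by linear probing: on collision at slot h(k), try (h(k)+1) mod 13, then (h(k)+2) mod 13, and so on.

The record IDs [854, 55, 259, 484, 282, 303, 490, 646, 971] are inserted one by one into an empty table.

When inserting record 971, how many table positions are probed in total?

Insert 854: h=4, slot 4 empty => index 4.
Insert 55: h=2, slot 2 empty => index 2.
Insert 259: h=5, slot 5 empty => index 5.
Insert 484: h=2, slot 2 occupied => index 3.
Insert 282: h=4, slots 4,5 occupied => index 6.
Insert 303: h=11, slot 11 empty => index 11.
Insert 490: h=4, slots 4,5,6 occupied => index 7.
Insert 646: h=4, slots 4,5,6,7 occupied => index 8.
Insert 971: h=4, slots 4,5,6,7,8 occupied => index 9.
Table: [., ., 55, 484, 854, 259, 282, 490, 646, 971, ., 303, .]

6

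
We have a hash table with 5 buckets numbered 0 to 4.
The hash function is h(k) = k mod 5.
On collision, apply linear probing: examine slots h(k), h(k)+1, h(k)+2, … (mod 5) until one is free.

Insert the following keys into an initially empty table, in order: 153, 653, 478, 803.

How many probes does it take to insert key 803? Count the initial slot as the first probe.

153 hashes to 3; slot 3 is free → place at 3.
653 hashes to 3; 3 taken → place at 4.
478 hashes to 3; 3,4 taken → place at 0.
803 hashes to 3; 3,4,0 taken → place at 1.
Table: [478, 803, ., 153, 653]

4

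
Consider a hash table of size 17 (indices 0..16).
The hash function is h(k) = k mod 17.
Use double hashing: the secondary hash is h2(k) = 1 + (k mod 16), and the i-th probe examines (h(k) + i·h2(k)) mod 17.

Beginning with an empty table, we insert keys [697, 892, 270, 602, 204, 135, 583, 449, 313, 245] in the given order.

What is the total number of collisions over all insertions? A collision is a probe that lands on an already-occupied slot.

6

697 hashes to 0; slot 0 is free -> place at 0.
892 hashes to 8; slot 8 is free -> place at 8.
270 hashes to 15; slot 15 is free -> place at 15.
602 hashes to 7; slot 7 is free -> place at 7.
204 hashes to 0, h2=13; 0 taken -> place at 13.
135 hashes to 16; slot 16 is free -> place at 16.
583 hashes to 5; slot 5 is free -> place at 5.
449 hashes to 7, h2=2; 7 taken -> place at 9.
313 hashes to 7, h2=10; 7,0 taken -> place at 10.
245 hashes to 7, h2=6; 7,13 taken -> place at 2.
Table: [697, ∅, 245, ∅, ∅, 583, ∅, 602, 892, 449, 313, ∅, ∅, 204, ∅, 270, 135]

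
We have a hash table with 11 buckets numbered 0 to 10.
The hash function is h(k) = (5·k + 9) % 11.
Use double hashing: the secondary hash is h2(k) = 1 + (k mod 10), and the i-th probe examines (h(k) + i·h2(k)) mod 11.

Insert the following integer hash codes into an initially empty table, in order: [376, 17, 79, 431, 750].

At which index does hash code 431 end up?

10

376 hashes to 8; slot 8 is free → place at 8.
17 hashes to 6; slot 6 is free → place at 6.
79 hashes to 8, h2=10; 8 taken → place at 7.
431 hashes to 8, h2=2; 8 taken → place at 10.
750 hashes to 8, h2=1; 8 taken → place at 9.
Table: [∅, ∅, ∅, ∅, ∅, ∅, 17, 79, 376, 750, 431]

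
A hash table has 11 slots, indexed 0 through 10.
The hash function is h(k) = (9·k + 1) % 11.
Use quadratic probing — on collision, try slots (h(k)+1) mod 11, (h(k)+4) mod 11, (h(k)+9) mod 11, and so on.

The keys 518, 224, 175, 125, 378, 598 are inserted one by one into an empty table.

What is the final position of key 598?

518: h=10 → slot 10
224: h=4 → slot 4
175: h=3 → slot 3
125: h=4, probe 4,5 → slot 5
378: h=4, probe 4,5,8 → slot 8
598: h=4, probe 4,5,8,2 → slot 2
Table: [—, —, 598, 175, 224, 125, —, —, 378, —, 518]

2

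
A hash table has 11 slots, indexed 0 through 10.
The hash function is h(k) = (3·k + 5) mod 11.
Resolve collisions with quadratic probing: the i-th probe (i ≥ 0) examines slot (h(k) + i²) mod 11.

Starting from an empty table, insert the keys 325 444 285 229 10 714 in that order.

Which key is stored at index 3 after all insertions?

10

325 hashes to 1; slot 1 is free -> place at 1.
444 hashes to 6; slot 6 is free -> place at 6.
285 hashes to 2; slot 2 is free -> place at 2.
229 hashes to 10; slot 10 is free -> place at 10.
10 hashes to 2; 2 taken -> place at 3.
714 hashes to 2; 2,3,6 taken -> place at 0.
Table: [714, 325, 285, 10, ., ., 444, ., ., ., 229]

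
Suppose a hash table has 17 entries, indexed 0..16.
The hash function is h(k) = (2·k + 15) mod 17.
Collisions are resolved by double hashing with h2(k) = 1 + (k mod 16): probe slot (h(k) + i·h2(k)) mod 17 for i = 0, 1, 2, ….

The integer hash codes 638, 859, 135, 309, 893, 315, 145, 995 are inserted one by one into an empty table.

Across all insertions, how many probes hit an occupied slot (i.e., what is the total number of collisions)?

Insert 638: h=16, slot 16 empty -> index 16.
Insert 859: h=16, h2=12, slot 16 occupied -> index 11.
Insert 135: h=13, slot 13 empty -> index 13.
Insert 309: h=4, slot 4 empty -> index 4.
Insert 893: h=16, h2=14, slots 16,13 occupied -> index 10.
Insert 315: h=16, h2=12, slots 16,11 occupied -> index 6.
Insert 145: h=16, h2=2, slot 16 occupied -> index 1.
Insert 995: h=16, h2=4, slot 16 occupied -> index 3.
Table: [∅, 145, ∅, 995, 309, ∅, 315, ∅, ∅, ∅, 893, 859, ∅, 135, ∅, ∅, 638]

7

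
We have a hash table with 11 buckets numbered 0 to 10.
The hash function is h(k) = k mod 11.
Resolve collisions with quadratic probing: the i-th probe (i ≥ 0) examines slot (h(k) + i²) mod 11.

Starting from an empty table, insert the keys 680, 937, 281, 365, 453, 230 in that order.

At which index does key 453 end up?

680: h=9 -> slot 9
937: h=2 -> slot 2
281: h=6 -> slot 6
365: h=2, probe 2,3 -> slot 3
453: h=2, probe 2,3,6,0 -> slot 0
230: h=10 -> slot 10
Table: [453, ∅, 937, 365, ∅, ∅, 281, ∅, ∅, 680, 230]

0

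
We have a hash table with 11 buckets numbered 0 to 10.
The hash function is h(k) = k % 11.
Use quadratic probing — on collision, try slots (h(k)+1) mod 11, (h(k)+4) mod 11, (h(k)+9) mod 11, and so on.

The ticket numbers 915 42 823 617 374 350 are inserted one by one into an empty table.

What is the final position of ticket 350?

915: h=2 => slot 2
42: h=9 => slot 9
823: h=9, probe 9,10 => slot 10
617: h=1 => slot 1
374: h=0 => slot 0
350: h=9, probe 9,10,2,7 => slot 7
Table: [374, 617, 915, _, _, _, _, 350, _, 42, 823]

7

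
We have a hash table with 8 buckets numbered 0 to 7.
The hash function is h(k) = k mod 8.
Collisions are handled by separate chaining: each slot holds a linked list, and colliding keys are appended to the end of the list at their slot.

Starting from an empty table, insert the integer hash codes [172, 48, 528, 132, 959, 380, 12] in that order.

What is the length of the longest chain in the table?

172 -> bucket 4
48 -> bucket 0
528 -> bucket 0 (collision)
132 -> bucket 4 (collision)
959 -> bucket 7
380 -> bucket 4 (collision)
12 -> bucket 4 (collision)
Final buckets:
0: 48 -> 528
1: .
2: .
3: .
4: 172 -> 132 -> 380 -> 12
5: .
6: .
7: 959

4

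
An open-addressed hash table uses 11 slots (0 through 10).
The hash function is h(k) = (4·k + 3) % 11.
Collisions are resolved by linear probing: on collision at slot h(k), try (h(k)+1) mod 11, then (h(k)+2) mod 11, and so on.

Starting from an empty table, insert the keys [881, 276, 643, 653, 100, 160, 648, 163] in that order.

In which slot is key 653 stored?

Insert 881: h=7, slot 7 empty -> index 7.
Insert 276: h=7, slot 7 occupied -> index 8.
Insert 643: h=1, slot 1 empty -> index 1.
Insert 653: h=8, slot 8 occupied -> index 9.
Insert 100: h=7, slots 7,8,9 occupied -> index 10.
Insert 160: h=5, slot 5 empty -> index 5.
Insert 648: h=10, slot 10 occupied -> index 0.
Insert 163: h=6, slot 6 empty -> index 6.
Table: [648, 643, _, _, _, 160, 163, 881, 276, 653, 100]

9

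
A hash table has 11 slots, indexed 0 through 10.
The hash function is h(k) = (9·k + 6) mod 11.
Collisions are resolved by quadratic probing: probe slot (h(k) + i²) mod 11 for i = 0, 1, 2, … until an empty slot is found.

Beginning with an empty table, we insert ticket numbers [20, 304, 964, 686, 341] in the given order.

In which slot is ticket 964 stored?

4

Insert 20: h=10, slot 10 empty => index 10.
Insert 304: h=3, slot 3 empty => index 3.
Insert 964: h=3, slot 3 occupied => index 4.
Insert 686: h=9, slot 9 empty => index 9.
Insert 341: h=6, slot 6 empty => index 6.
Table: [., ., ., 304, 964, ., 341, ., ., 686, 20]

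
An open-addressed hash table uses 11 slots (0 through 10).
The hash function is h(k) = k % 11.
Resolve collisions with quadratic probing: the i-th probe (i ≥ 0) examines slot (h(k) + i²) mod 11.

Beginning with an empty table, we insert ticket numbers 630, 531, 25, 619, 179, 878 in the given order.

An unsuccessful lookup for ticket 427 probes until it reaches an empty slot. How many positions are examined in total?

2

Insert 630: h=3, slot 3 empty -> index 3.
Insert 531: h=3, slot 3 occupied -> index 4.
Insert 25: h=3, slots 3,4 occupied -> index 7.
Insert 619: h=3, slots 3,4,7 occupied -> index 1.
Insert 179: h=3, slots 3,4,7,1 occupied -> index 8.
Insert 878: h=9, slot 9 empty -> index 9.
Table: [., 619, ., 630, 531, ., ., 25, 179, 878, .]
Lookup 427: h=9, probe 9,10 → slot 10 empty, not found.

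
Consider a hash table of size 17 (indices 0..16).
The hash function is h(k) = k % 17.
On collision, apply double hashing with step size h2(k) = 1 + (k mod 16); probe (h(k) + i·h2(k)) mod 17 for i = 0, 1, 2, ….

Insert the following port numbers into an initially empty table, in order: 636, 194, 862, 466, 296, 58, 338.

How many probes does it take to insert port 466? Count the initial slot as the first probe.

3

Insert 636: h=7, slot 7 empty → index 7.
Insert 194: h=7, h2=3, slot 7 occupied → index 10.
Insert 862: h=12, slot 12 empty → index 12.
Insert 466: h=7, h2=3, slots 7,10 occupied → index 13.
Insert 296: h=7, h2=9, slot 7 occupied → index 16.
Insert 58: h=7, h2=11, slot 7 occupied → index 1.
Insert 338: h=15, slot 15 empty → index 15.
Table: [∅, 58, ∅, ∅, ∅, ∅, ∅, 636, ∅, ∅, 194, ∅, 862, 466, ∅, 338, 296]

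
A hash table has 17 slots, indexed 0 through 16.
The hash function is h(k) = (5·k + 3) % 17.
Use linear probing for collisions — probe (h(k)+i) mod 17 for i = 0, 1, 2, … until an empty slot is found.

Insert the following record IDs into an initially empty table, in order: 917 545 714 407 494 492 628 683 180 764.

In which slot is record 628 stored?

1

Insert 917: h=15, slot 15 empty → index 15.
Insert 545: h=8, slot 8 empty → index 8.
Insert 714: h=3, slot 3 empty → index 3.
Insert 407: h=15, slot 15 occupied → index 16.
Insert 494: h=8, slot 8 occupied → index 9.
Insert 492: h=15, slots 15,16 occupied → index 0.
Insert 628: h=15, slots 15,16,0 occupied → index 1.
Insert 683: h=1, slot 1 occupied → index 2.
Insert 180: h=2, slots 2,3 occupied → index 4.
Insert 764: h=15, slots 15,16,0,1,2,3,4 occupied → index 5.
Table: [492, 628, 683, 714, 180, 764, _, _, 545, 494, _, _, _, _, _, 917, 407]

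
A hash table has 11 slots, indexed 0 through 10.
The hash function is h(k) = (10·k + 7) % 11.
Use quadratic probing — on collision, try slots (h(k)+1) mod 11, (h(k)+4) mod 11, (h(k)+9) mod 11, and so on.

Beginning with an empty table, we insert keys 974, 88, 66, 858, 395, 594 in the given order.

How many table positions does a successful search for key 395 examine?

Insert 974: h=1, slot 1 empty => index 1.
Insert 88: h=7, slot 7 empty => index 7.
Insert 66: h=7, slot 7 occupied => index 8.
Insert 858: h=7, slots 7,8 occupied => index 0.
Insert 395: h=8, slot 8 occupied => index 9.
Insert 594: h=7, slots 7,8,0 occupied => index 5.
Table: [858, 974, -, -, -, 594, -, 88, 66, 395, -]
Lookup 395: h=8, probe 8,9 → found at 9.

2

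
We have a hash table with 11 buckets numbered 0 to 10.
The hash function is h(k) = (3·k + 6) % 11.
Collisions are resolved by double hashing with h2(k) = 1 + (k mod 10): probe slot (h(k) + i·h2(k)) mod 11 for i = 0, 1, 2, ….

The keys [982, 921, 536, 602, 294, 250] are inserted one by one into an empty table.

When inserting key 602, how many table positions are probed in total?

3

982 hashes to 4; slot 4 is free => place at 4.
921 hashes to 8; slot 8 is free => place at 8.
536 hashes to 8, h2=7; 8,4 taken => place at 0.
602 hashes to 8, h2=3; 8,0 taken => place at 3.
294 hashes to 8, h2=5; 8 taken => place at 2.
250 hashes to 8, h2=1; 8 taken => place at 9.
Table: [536, -, 294, 602, 982, -, -, -, 921, 250, -]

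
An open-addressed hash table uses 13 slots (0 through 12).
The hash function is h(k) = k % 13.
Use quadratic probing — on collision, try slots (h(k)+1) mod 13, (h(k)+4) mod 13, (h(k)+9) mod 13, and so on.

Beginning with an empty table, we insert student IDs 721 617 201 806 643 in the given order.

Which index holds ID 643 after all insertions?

2

721 hashes to 6; slot 6 is free -> place at 6.
617 hashes to 6; 6 taken -> place at 7.
201 hashes to 6; 6,7 taken -> place at 10.
806 hashes to 0; slot 0 is free -> place at 0.
643 hashes to 6; 6,7,10 taken -> place at 2.
Table: [806, ., 643, ., ., ., 721, 617, ., ., 201, ., .]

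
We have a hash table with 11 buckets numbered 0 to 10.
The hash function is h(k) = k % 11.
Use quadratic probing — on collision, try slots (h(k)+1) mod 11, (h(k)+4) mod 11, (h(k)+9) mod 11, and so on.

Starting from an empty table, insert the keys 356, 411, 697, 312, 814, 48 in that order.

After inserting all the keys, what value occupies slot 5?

411

356: h=4 => slot 4
411: h=4, probe 4,5 => slot 5
697: h=4, probe 4,5,8 => slot 8
312: h=4, probe 4,5,8,2 => slot 2
814: h=0 => slot 0
48: h=4, probe 4,5,8,2,9 => slot 9
Table: [814, ., 312, ., 356, 411, ., ., 697, 48, .]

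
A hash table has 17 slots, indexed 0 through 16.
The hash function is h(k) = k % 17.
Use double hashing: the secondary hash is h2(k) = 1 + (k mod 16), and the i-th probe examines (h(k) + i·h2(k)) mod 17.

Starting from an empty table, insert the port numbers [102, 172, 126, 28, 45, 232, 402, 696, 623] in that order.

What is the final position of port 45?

8

Insert 102: h=0, slot 0 empty → index 0.
Insert 172: h=2, slot 2 empty → index 2.
Insert 126: h=7, slot 7 empty → index 7.
Insert 28: h=11, slot 11 empty → index 11.
Insert 45: h=11, h2=14, slot 11 occupied → index 8.
Insert 232: h=11, h2=9, slot 11 occupied → index 3.
Insert 402: h=11, h2=3, slot 11 occupied → index 14.
Insert 696: h=16, slot 16 empty → index 16.
Insert 623: h=11, h2=16, slot 11 occupied → index 10.
Table: [102, ., 172, 232, ., ., ., 126, 45, ., 623, 28, ., ., 402, ., 696]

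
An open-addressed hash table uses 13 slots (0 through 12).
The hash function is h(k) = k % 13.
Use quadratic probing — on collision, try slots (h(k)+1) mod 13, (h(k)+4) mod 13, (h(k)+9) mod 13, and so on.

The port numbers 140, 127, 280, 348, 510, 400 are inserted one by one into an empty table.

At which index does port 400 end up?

6

140: h=10 -> slot 10
127: h=10, probe 10,11 -> slot 11
280: h=7 -> slot 7
348: h=10, probe 10,11,1 -> slot 1
510: h=3 -> slot 3
400: h=10, probe 10,11,1,6 -> slot 6
Table: [∅, 348, ∅, 510, ∅, ∅, 400, 280, ∅, ∅, 140, 127, ∅]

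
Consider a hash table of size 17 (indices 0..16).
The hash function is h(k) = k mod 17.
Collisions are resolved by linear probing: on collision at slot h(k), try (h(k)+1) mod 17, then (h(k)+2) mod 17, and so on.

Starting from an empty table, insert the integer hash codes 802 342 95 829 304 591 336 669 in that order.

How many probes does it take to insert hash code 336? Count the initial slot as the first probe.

802 hashes to 3; slot 3 is free -> place at 3.
342 hashes to 2; slot 2 is free -> place at 2.
95 hashes to 10; slot 10 is free -> place at 10.
829 hashes to 13; slot 13 is free -> place at 13.
304 hashes to 15; slot 15 is free -> place at 15.
591 hashes to 13; 13 taken -> place at 14.
336 hashes to 13; 13,14,15 taken -> place at 16.
669 hashes to 6; slot 6 is free -> place at 6.
Table: [∅, ∅, 342, 802, ∅, ∅, 669, ∅, ∅, ∅, 95, ∅, ∅, 829, 591, 304, 336]

4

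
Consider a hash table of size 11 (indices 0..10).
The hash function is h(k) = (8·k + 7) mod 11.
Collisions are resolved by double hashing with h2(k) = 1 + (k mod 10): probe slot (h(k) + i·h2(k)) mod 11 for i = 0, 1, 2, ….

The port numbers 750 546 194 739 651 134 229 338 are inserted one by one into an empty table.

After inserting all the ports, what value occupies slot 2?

750: h=1 -> slot 1
546: h=8 -> slot 8
194: h=8, h2=5, probe 8,2 -> slot 2
739: h=1, h2=10, probe 1,0 -> slot 0
651: h=1, h2=2, probe 1,3 -> slot 3
134: h=1, h2=5, probe 1,6 -> slot 6
229: h=2, h2=10, probe 2,1,0,10 -> slot 10
338: h=5 -> slot 5
Table: [739, 750, 194, 651, ., 338, 134, ., 546, ., 229]

194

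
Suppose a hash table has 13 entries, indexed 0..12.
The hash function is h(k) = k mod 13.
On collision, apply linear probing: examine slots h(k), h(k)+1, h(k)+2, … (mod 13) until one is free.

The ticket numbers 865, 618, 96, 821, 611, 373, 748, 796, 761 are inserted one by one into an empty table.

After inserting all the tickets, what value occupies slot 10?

748

865: h=7 → slot 7
618: h=7, probe 7,8 → slot 8
96: h=5 → slot 5
821: h=2 → slot 2
611: h=0 → slot 0
373: h=9 → slot 9
748: h=7, probe 7,8,9,10 → slot 10
796: h=3 → slot 3
761: h=7, probe 7,8,9,10,11 → slot 11
Table: [611, —, 821, 796, —, 96, —, 865, 618, 373, 748, 761, —]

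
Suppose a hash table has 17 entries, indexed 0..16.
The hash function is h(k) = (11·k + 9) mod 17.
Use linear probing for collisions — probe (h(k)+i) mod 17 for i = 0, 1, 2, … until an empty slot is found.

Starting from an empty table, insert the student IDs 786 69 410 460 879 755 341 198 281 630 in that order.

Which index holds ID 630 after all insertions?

786: h=2 → slot 2
69: h=3 → slot 3
410: h=14 → slot 14
460: h=3, probe 3,4 → slot 4
879: h=5 → slot 5
755: h=1 → slot 1
341: h=3, probe 3,4,5,6 → slot 6
198: h=11 → slot 11
281: h=6, probe 6,7 → slot 7
630: h=3, probe 3,4,5,6,7,8 → slot 8
Table: [-, 755, 786, 69, 460, 879, 341, 281, 630, -, -, 198, -, -, 410, -, -]

8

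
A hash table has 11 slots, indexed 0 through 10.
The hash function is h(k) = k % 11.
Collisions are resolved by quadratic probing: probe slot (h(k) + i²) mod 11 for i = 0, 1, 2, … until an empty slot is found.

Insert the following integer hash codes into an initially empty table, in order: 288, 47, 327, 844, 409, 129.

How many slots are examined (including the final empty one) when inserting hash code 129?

Insert 288: h=2, slot 2 empty -> index 2.
Insert 47: h=3, slot 3 empty -> index 3.
Insert 327: h=8, slot 8 empty -> index 8.
Insert 844: h=8, slot 8 occupied -> index 9.
Insert 409: h=2, slots 2,3 occupied -> index 6.
Insert 129: h=8, slots 8,9 occupied -> index 1.
Table: [_, 129, 288, 47, _, _, 409, _, 327, 844, _]

3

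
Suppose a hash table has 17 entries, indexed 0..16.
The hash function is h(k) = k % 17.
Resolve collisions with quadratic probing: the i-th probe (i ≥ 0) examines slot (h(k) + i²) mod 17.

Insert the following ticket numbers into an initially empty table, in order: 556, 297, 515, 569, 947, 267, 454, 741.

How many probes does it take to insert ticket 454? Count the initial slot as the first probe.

556 hashes to 12; slot 12 is free → place at 12.
297 hashes to 8; slot 8 is free → place at 8.
515 hashes to 5; slot 5 is free → place at 5.
569 hashes to 8; 8 taken → place at 9.
947 hashes to 12; 12 taken → place at 13.
267 hashes to 12; 12,13 taken → place at 16.
454 hashes to 12; 12,13,16 taken → place at 4.
741 hashes to 10; slot 10 is free → place at 10.
Table: [_, _, _, _, 454, 515, _, _, 297, 569, 741, _, 556, 947, _, _, 267]

4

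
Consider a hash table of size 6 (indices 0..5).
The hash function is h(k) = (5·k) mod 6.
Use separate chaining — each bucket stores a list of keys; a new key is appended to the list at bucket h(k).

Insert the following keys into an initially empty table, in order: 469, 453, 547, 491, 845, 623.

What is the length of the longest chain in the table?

Insert 469: h=5, bucket 5 empty -> new chain.
Insert 453: h=3, bucket 3 empty -> new chain.
Insert 547: h=5, bucket 5 nonempty -> append to chain.
Insert 491: h=1, bucket 1 empty -> new chain.
Insert 845: h=1, bucket 1 nonempty -> append to chain.
Insert 623: h=1, bucket 1 nonempty -> append to chain.
Final buckets:
0: —
1: 491 -> 845 -> 623
2: —
3: 453
4: —
5: 469 -> 547

3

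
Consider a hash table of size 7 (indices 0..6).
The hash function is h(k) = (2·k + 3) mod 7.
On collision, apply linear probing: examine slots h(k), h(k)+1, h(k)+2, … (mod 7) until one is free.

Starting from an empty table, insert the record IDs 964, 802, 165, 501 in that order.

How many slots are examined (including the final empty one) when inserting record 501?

Insert 964: h=6, slot 6 empty => index 6.
Insert 802: h=4, slot 4 empty => index 4.
Insert 165: h=4, slot 4 occupied => index 5.
Insert 501: h=4, slots 4,5,6 occupied => index 0.
Table: [501, ., ., ., 802, 165, 964]

4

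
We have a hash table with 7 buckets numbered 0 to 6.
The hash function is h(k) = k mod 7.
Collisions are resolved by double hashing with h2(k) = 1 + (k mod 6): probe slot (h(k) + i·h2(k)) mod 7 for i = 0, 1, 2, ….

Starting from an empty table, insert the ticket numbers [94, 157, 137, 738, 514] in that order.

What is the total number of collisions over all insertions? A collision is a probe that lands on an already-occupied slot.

5

Insert 94: h=3, slot 3 empty => index 3.
Insert 157: h=3, h2=2, slot 3 occupied => index 5.
Insert 137: h=4, slot 4 empty => index 4.
Insert 738: h=3, h2=1, slots 3,4,5 occupied => index 6.
Insert 514: h=3, h2=5, slot 3 occupied => index 1.
Table: [—, 514, —, 94, 137, 157, 738]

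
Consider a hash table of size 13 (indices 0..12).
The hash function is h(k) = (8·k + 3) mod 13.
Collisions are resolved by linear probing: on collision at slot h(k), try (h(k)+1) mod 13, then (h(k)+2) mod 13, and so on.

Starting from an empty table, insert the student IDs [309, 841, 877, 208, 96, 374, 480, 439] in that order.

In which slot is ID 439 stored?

309 hashes to 5; slot 5 is free => place at 5.
841 hashes to 10; slot 10 is free => place at 10.
877 hashes to 12; slot 12 is free => place at 12.
208 hashes to 3; slot 3 is free => place at 3.
96 hashes to 4; slot 4 is free => place at 4.
374 hashes to 5; 5 taken => place at 6.
480 hashes to 8; slot 8 is free => place at 8.
439 hashes to 5; 5,6 taken => place at 7.
Table: [_, _, _, 208, 96, 309, 374, 439, 480, _, 841, _, 877]

7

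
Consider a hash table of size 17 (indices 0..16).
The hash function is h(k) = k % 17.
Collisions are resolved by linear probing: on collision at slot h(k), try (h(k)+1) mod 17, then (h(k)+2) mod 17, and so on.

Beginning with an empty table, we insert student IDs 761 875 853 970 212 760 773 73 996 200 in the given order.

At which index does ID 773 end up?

761: h=13 => slot 13
875: h=8 => slot 8
853: h=3 => slot 3
970: h=1 => slot 1
212: h=8, probe 8,9 => slot 9
760: h=12 => slot 12
773: h=8, probe 8,9,10 => slot 10
73: h=5 => slot 5
996: h=10, probe 10,11 => slot 11
200: h=13, probe 13,14 => slot 14
Table: [—, 970, —, 853, —, 73, —, —, 875, 212, 773, 996, 760, 761, 200, —, —]

10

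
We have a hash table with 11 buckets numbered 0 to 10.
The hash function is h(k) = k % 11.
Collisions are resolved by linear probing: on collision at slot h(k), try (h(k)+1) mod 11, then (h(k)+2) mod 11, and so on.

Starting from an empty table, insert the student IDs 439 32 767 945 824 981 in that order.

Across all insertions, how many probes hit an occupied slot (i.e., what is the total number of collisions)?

7

Insert 439: h=10, slot 10 empty => index 10.
Insert 32: h=10, slot 10 occupied => index 0.
Insert 767: h=8, slot 8 empty => index 8.
Insert 945: h=10, slots 10,0 occupied => index 1.
Insert 824: h=10, slots 10,0,1 occupied => index 2.
Insert 981: h=2, slot 2 occupied => index 3.
Table: [32, 945, 824, 981, -, -, -, -, 767, -, 439]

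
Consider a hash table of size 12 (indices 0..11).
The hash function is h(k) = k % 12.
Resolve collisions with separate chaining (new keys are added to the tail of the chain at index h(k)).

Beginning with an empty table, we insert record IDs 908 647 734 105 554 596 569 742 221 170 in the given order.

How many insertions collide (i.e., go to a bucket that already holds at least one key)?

Insert 908: h=8, bucket 8 empty → new chain.
Insert 647: h=11, bucket 11 empty → new chain.
Insert 734: h=2, bucket 2 empty → new chain.
Insert 105: h=9, bucket 9 empty → new chain.
Insert 554: h=2, bucket 2 nonempty → append to chain.
Insert 596: h=8, bucket 8 nonempty → append to chain.
Insert 569: h=5, bucket 5 empty → new chain.
Insert 742: h=10, bucket 10 empty → new chain.
Insert 221: h=5, bucket 5 nonempty → append to chain.
Insert 170: h=2, bucket 2 nonempty → append to chain.
Final buckets:
0: —
1: —
2: 734 -> 554 -> 170
3: —
4: —
5: 569 -> 221
6: —
7: —
8: 908 -> 596
9: 105
10: 742
11: 647

4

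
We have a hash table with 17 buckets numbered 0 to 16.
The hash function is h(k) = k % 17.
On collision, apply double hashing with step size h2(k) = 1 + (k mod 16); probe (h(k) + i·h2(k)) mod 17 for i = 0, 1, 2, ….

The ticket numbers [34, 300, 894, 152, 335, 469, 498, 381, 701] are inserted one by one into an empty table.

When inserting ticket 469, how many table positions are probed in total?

3

34: h=0 => slot 0
300: h=11 => slot 11
894: h=10 => slot 10
152: h=16 => slot 16
335: h=12 => slot 12
469: h=10, h2=6, probe 10,16,5 => slot 5
498: h=5, h2=3, probe 5,8 => slot 8
381: h=7 => slot 7
701: h=4 => slot 4
Table: [34, _, _, _, 701, 469, _, 381, 498, _, 894, 300, 335, _, _, _, 152]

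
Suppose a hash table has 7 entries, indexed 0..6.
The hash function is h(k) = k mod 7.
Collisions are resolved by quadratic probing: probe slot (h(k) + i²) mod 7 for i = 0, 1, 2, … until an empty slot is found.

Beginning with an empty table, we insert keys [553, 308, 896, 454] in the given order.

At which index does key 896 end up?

553 hashes to 0; slot 0 is free => place at 0.
308 hashes to 0; 0 taken => place at 1.
896 hashes to 0; 0,1 taken => place at 4.
454 hashes to 6; slot 6 is free => place at 6.
Table: [553, 308, -, -, 896, -, 454]

4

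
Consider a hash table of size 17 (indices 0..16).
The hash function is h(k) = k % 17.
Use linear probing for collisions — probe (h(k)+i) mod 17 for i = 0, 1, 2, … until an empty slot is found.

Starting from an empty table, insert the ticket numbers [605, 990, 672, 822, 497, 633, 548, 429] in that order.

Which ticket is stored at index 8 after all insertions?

605 hashes to 10; slot 10 is free -> place at 10.
990 hashes to 4; slot 4 is free -> place at 4.
672 hashes to 9; slot 9 is free -> place at 9.
822 hashes to 6; slot 6 is free -> place at 6.
497 hashes to 4; 4 taken -> place at 5.
633 hashes to 4; 4,5,6 taken -> place at 7.
548 hashes to 4; 4,5,6,7 taken -> place at 8.
429 hashes to 4; 4,5,6,7,8,9,10 taken -> place at 11.
Table: [-, -, -, -, 990, 497, 822, 633, 548, 672, 605, 429, -, -, -, -, -]

548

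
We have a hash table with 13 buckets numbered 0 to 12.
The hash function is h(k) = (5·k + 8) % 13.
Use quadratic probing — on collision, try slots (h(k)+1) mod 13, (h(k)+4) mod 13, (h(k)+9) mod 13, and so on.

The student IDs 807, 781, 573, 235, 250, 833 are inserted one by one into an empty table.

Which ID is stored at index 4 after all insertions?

573

807 hashes to 0; slot 0 is free => place at 0.
781 hashes to 0; 0 taken => place at 1.
573 hashes to 0; 0,1 taken => place at 4.
235 hashes to 0; 0,1,4 taken => place at 9.
250 hashes to 10; slot 10 is free => place at 10.
833 hashes to 0; 0,1,4,9 taken => place at 3.
Table: [807, 781, -, 833, 573, -, -, -, -, 235, 250, -, -]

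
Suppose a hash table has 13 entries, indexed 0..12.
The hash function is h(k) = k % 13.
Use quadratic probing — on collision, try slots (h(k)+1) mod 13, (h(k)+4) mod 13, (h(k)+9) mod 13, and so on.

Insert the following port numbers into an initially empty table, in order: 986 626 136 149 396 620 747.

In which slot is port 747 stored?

Insert 986: h=11, slot 11 empty => index 11.
Insert 626: h=2, slot 2 empty => index 2.
Insert 136: h=6, slot 6 empty => index 6.
Insert 149: h=6, slot 6 occupied => index 7.
Insert 396: h=6, slots 6,7 occupied => index 10.
Insert 620: h=9, slot 9 empty => index 9.
Insert 747: h=6, slots 6,7,10,2,9 occupied => index 5.
Table: [_, _, 626, _, _, 747, 136, 149, _, 620, 396, 986, _]

5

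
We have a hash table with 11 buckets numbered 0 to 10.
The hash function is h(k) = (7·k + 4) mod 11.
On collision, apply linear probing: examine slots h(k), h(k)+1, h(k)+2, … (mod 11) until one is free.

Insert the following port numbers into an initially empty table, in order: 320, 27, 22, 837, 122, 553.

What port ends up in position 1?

320 hashes to 0; slot 0 is free => place at 0.
27 hashes to 6; slot 6 is free => place at 6.
22 hashes to 4; slot 4 is free => place at 4.
837 hashes to 0; 0 taken => place at 1.
122 hashes to 0; 0,1 taken => place at 2.
553 hashes to 3; slot 3 is free => place at 3.
Table: [320, 837, 122, 553, 22, _, 27, _, _, _, _]

837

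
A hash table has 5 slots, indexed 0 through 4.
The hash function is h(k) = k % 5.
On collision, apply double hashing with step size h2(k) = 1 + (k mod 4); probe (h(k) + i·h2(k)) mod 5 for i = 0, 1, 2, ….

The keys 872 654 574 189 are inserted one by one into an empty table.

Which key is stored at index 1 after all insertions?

189

872: h=2 → slot 2
654: h=4 → slot 4
574: h=4, h2=3, probe 4,2,0 → slot 0
189: h=4, h2=2, probe 4,1 → slot 1
Table: [574, 189, 872, ∅, 654]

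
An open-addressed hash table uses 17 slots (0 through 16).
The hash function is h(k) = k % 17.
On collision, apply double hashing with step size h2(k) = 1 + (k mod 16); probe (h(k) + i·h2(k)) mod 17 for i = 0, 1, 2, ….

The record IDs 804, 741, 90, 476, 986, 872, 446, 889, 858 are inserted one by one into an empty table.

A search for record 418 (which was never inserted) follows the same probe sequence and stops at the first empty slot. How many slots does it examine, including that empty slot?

804 hashes to 5; slot 5 is free -> place at 5.
741 hashes to 10; slot 10 is free -> place at 10.
90 hashes to 5, h2=11; 5 taken -> place at 16.
476 hashes to 0; slot 0 is free -> place at 0.
986 hashes to 0, h2=11; 0 taken -> place at 11.
872 hashes to 5, h2=9; 5 taken -> place at 14.
446 hashes to 4; slot 4 is free -> place at 4.
889 hashes to 5, h2=10; 5 taken -> place at 15.
858 hashes to 8; slot 8 is free -> place at 8.
Table: [476, ., ., ., 446, 804, ., ., 858, ., 741, 986, ., ., 872, 889, 90]
Lookup 418: h=10, h2=3, probe 10,13 → slot 13 empty, not found.

2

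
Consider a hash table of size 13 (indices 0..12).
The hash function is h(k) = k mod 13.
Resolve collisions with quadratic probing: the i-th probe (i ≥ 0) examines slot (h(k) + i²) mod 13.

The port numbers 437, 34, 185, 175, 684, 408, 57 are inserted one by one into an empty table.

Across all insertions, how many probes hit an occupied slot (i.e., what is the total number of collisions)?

6

437 hashes to 8; slot 8 is free -> place at 8.
34 hashes to 8; 8 taken -> place at 9.
185 hashes to 3; slot 3 is free -> place at 3.
175 hashes to 6; slot 6 is free -> place at 6.
684 hashes to 8; 8,9 taken -> place at 12.
408 hashes to 5; slot 5 is free -> place at 5.
57 hashes to 5; 5,6,9 taken -> place at 1.
Table: [—, 57, —, 185, —, 408, 175, —, 437, 34, —, —, 684]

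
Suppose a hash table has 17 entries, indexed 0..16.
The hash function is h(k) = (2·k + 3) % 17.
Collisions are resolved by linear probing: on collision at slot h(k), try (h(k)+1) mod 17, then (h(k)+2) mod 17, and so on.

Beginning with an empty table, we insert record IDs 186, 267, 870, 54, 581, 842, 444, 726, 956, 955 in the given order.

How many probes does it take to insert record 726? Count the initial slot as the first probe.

Insert 186: h=1, slot 1 empty -> index 1.
Insert 267: h=10, slot 10 empty -> index 10.
Insert 870: h=9, slot 9 empty -> index 9.
Insert 54: h=9, slots 9,10 occupied -> index 11.
Insert 581: h=9, slots 9,10,11 occupied -> index 12.
Insert 842: h=4, slot 4 empty -> index 4.
Insert 444: h=7, slot 7 empty -> index 7.
Insert 726: h=10, slots 10,11,12 occupied -> index 13.
Insert 956: h=11, slots 11,12,13 occupied -> index 14.
Insert 955: h=9, slots 9,10,11,12,13,14 occupied -> index 15.
Table: [., 186, ., ., 842, ., ., 444, ., 870, 267, 54, 581, 726, 956, 955, .]

4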